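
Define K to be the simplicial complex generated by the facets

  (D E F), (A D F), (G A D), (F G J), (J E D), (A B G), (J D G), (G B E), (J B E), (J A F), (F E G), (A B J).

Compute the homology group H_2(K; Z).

Take the total order A < B < D < E < F < G < J on the vertex set. Then K (dimension 2) consists of the simplices:

  0-simplices (7): A, B, D, E, F, G, J
  1-simplices (18): AB, AD, AF, AG, AJ, BE, BG, BJ, DE, DF, DG, DJ, EF, EG, EJ, FG, FJ, GJ
  2-simplices (12): ABG, ABJ, ADF, ADG, AFJ, BEG, BEJ, DEF, DEJ, DGJ, EFG, FGJ

Hence C_0 ≅ Z^7, C_1 ≅ Z^18, C_2 ≅ Z^12.

Boundary ∂_1: C_1 → C_0 maps an edge to its endpoints' difference, ∂[p,q] = q − p.
The resulting 7×18 matrix has rank 6, and its Smith normal form has invariant factors (1,1,1,1,1,1).

Boundary ∂_2: C_2 → C_1 sends each 2-simplex [p,q,r] to [q,r] − [p,r] + [p,q]. For instance
  ∂BEG = EG − BG + BE,
  ∂ABG = BG − AG + AB.
This gives a 18×12 integer matrix of rank 12; reducing to Smith normal form yields diagonal entries (1,1,1,1,1,1,1,1,1,1,1,2).

Reading off H_k = ker ∂_k / im ∂_{k+1}:

  H_2: rank ker ∂_2 − rank ∂_3 = (12 − 12) − 0 = 0, and there is no ∂_3, so H_2 ≅ 0.

H_2 ≅ 0.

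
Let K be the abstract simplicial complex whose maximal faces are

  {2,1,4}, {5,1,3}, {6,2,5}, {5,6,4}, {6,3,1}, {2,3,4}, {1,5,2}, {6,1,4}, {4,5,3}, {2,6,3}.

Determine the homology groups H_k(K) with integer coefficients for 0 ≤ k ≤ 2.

H_0 ≅ Z,  H_1 ≅ Z/2Z,  H_2 = 0.

Take the total order 1 < 2 < 3 < 4 < 5 < 6 on the vertex set. Then K (dimension 2) consists of the simplices:

  0-simplices (6): [1], [2], [3], [4], [5], [6]
  1-simplices (15): [1,2], [1,3], [1,4], [1,5], [1,6], [2,3], [2,4], [2,5], [2,6], [3,4], [3,5], [3,6], [4,5], [4,6], [5,6]
  2-simplices (10): [1,2,4], [1,2,5], [1,3,5], [1,3,6], [1,4,6], [2,3,4], [2,3,6], [2,5,6], [3,4,5], [4,5,6]

Hence C_0 ≅ Z^6, C_1 ≅ Z^15, C_2 ≅ Z^10.

∂_1: C_1 → C_0 is given by ∂[p,q] = [q] − [p]. For instance
  ∂[2,5] = [5] − [2].
The resulting 6×15 matrix has rank 5, and its Smith normal form has invariant factors (1,1,1,1,1).

Boundary ∂_2: C_2 → C_1 acts by ∂[p,q,r] = [q,r] − [p,r] + [p,q]. For instance
  ∂[2,3,6] = [3,6] − [2,6] + [2,3],
  ∂[1,3,5] = [3,5] − [1,5] + [1,3].
As a 15×10 matrix over Z this has rank 10, with invariant factors (1,1,1,1,1,1,1,1,1,2).

Now H_k = ker ∂_k / im ∂_{k+1}, so:

  H_0: rank C_0 − rank ∂_1 = 6 − 5 = 1, and the invariant factors of ∂_1 are all 1, so H_0 = Z.
  H_1: rank ker ∂_1 − rank ∂_2 = (15 − 5) − 10 = 0, and ∂_2 has invariant factor 2 > 1, so H_1 = Z/2Z.
  H_2: rank ker ∂_2 − rank ∂_3 = (10 − 10) − 0 = 0, and there is no ∂_3, so H_2 = 0.

As a check, the Euler characteristic is 6 − 15 + 10 = 1, which agrees with 1 − 0 + 0 = 1.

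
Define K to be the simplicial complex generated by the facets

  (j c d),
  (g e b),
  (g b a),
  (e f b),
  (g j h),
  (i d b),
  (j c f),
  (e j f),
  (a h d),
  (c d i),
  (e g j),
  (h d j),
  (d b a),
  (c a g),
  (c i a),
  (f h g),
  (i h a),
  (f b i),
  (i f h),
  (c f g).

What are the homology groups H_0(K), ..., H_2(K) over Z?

Order the vertices as a < b < c < d < e < f < g < h < i < j. Listing each simplex with vertices in this order, K has dimension 2 with simplices:

  0-simplices (10): a, b, c, d, e, f, g, h, i, j
  1-simplices (30): ab, ac, ad, ag, ah, ai, bd, be, bf, bg, bi, cd, cf, cg, ci, cj, dh, di, dj, ef, eg, ej, fg, fh, fi, fj, gh, gj, hi, hj
  2-simplices (20): abd, abg, acg, aci, adh, ahi, bdi, bef, beg, bfi, cdi, cdj, cfg, cfj, dhj, efj, egj, fgh, fhi, ghj

giving chain groups C_0 ≅ Z^10, C_1 ≅ Z^30, C_2 ≅ Z^20.

The boundary map ∂_1: C_1 → C_0 is given by ∂[p,q] = [q] − [p]. For instance
  ∂dj = j − d.
This gives a 10×30 integer matrix of rank 9; reducing to Smith normal form yields diagonal entries (1,1,1,1,1,1,1,1,1).

∂_2: C_2 → C_1 sends each 2-simplex [p,q,r] to [q,r] − [p,r] + [p,q]. For instance
  ∂bef = ef − bf + be,
  ∂egj = gj − ej + eg.
The 30×20 boundary matrix has rank 20 and Smith normal form diag(1,1,1,1,1,1,1,1,1,1,1,1,1,1,1,1,1,1,1,2).

Now H_k = ker ∂_k / im ∂_{k+1}, so:

  H_0: rank C_0 − rank ∂_1 = 10 − 9 = 1, and the invariant factors of ∂_1 are all 1, so H_0 = Z.
  H_1: rank ker ∂_1 − rank ∂_2 = (30 − 9) − 20 = 1, and ∂_2 has invariant factor 2 > 1, so H_1 = Z ⊕ Z/2.
  H_2: rank ker ∂_2 − rank ∂_3 = (20 − 20) − 0 = 0, and there is no ∂_3, so H_2 = 0.

As a check, the Euler characteristic is 10 − 30 + 20 = 0, which agrees with 1 − 1 + 0 = 0.

H_0 ≅ Z,  H_1 ≅ Z ⊕ Z/2,  H_2 = 0.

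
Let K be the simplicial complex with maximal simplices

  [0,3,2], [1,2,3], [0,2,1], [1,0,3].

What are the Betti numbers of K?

b_0 = 1, b_1 = 0, b_2 = 1.

Order the vertices as 0 < 1 < 2 < 3. Listing each simplex with vertices in this order, K has dimension 2 with simplices:

  0-simplices (4): [0], [1], [2], [3]
  1-simplices (6): [0,1], [0,2], [0,3], [1,2], [1,3], [2,3]
  2-simplices (4): [0,1,2], [0,1,3], [0,2,3], [1,2,3]

so the chain groups are C_0 ≅ Z^4, C_1 ≅ Z^6, C_2 ≅ Z^4.

Boundary ∂_1: C_1 → C_0 maps an edge to its endpoints' difference, ∂[p,q] = q − p.
As a 4×6 matrix over Z this has rank 3, with invariant factors (1,1,1).

The boundary map ∂_2: C_2 → C_1 sends each 2-simplex [p,q,r] to [q,r] − [p,r] + [p,q]. For instance
  ∂[1,2,3] = [2,3] − [1,3] + [1,2],
  ∂[0,2,3] = [2,3] − [0,3] + [0,2].
The 6×4 boundary matrix has rank 3 and Smith normal form diag(1,1,1).

Computing H_k = (kernel of ∂_k) / (image of ∂_{k+1}):

  H_0: rank C_0 − rank ∂_1 = 4 − 3 = 1, and the invariant factors of ∂_1 are all 1, so H_0 ≅ Z.
  H_1: rank ker ∂_1 − rank ∂_2 = (6 − 3) − 3 = 0, and the invariant factors of ∂_2 are all 1, so H_1 ≅ 0.
  H_2: rank ker ∂_2 − rank ∂_3 = (4 − 3) − 0 = 1, and there is no ∂_3, so H_2 ≅ Z.

Hence the Betti numbers are b_0 = 1, b_1 = 0, b_2 = 1.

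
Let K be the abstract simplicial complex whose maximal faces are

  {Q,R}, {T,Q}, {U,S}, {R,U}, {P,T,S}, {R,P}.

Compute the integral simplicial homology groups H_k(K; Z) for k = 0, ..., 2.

Fix the vertex order P < Q < R < S < T < U and write every simplex with vertices in increasing order. Then dim K = 2 and the simplices of K are:

  0-simplices (6): P, Q, R, S, T, U
  1-simplices (8): PR, PS, PT, QR, QT, RU, ST, SU
  2-simplices (1): PST

Hence C_0 ≅ Z^6, C_1 ≅ Z^8, C_2 ≅ Z^1.

∂_1: C_1 → C_0 maps an edge to its endpoints' difference, ∂[p,q] = q − p. For instance
  ∂QR = R − Q.
The 6×8 boundary matrix has rank 5 and Smith normal form diag(1,1,1,1,1).

∂_2: C_2 → C_1 maps a triangle to the signed sum of its edges. For instance
  ∂PST = ST − PT + PS.
The resulting 8×1 matrix has rank 1, and its Smith normal form has invariant factors (1).

Reading off H_k = ker ∂_k / im ∂_{k+1}:

  H_0: rank C_0 − rank ∂_1 = 6 − 5 = 1, and the invariant factors of ∂_1 are all 1, so H_0 = Z.
  H_1: rank ker ∂_1 − rank ∂_2 = (8 − 5) − 1 = 2, and the invariant factors of ∂_2 are all 1, so H_1 = Z^2.
  H_2: rank ker ∂_2 − rank ∂_3 = (1 − 1) − 0 = 0, and there is no ∂_3, so H_2 = 0.

H_0 = Z,  H_1 = Z^2,  H_2 = 0.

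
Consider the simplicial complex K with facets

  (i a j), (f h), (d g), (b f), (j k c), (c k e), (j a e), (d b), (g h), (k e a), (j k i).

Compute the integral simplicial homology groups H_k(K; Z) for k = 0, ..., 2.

H_0 = Z^2,  H_1 = Z^2,  H_2 = 0.

We work with the vertex ordering a < b < c < d < e < f < g < h < i < j < k. The simplices of K, each written with vertices in increasing order, are:

  0-simplices (11): a, b, c, d, e, f, g, h, i, j, k
  1-simplices (17): ae, ai, aj, ak, bd, bf, ce, cj, ck, dg, ej, ek, fh, gh, ij, ik, jk
  2-simplices (6): aej, aek, aij, cek, cjk, ijk

giving chain groups C_0 ≅ Z^11, C_1 ≅ Z^17, C_2 ≅ Z^6.

The boundary map ∂_1: C_1 → C_0 is given by ∂[p,q] = [q] − [p]. For instance
  ∂ai = i − a.
The 11×17 boundary matrix has rank 9 and Smith normal form diag(1,1,1,1,1,1,1,1,1).

The boundary map ∂_2: C_2 → C_1 maps a triangle to the signed sum of its edges. For instance
  ∂aij = ij − aj + ai,
  ∂aek = ek − ak + ae.
This gives a 17×6 integer matrix of rank 6; reducing to Smith normal form yields diagonal entries (1,1,1,1,1,1).

Reading off H_k = ker ∂_k / im ∂_{k+1}:

  H_0: rank C_0 − rank ∂_1 = 11 − 9 = 2, and the invariant factors of ∂_1 are all 1, so H_0 ≅ Z^2.
  H_1: rank ker ∂_1 − rank ∂_2 = (17 − 9) − 6 = 2, and the invariant factors of ∂_2 are all 1, so H_1 ≅ Z^2.
  H_2: rank ker ∂_2 − rank ∂_3 = (6 − 6) − 0 = 0, and there is no ∂_3, so H_2 ≅ 0.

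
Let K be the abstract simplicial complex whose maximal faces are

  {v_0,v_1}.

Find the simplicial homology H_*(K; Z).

H_0 ≅ Z,  H_1 = 0.

We work with the vertex ordering v_0 < v_1. The simplices of K, each written with vertices in increasing order, are:

  0-simplices (2): [v_0], [v_1]
  1-simplices (1): [v_0,v_1]

Hence C_0 ≅ Z^2, C_1 ≅ Z^1.

The boundary map ∂_1: C_1 → C_0 sends each edge [p,q] (with p < q) to q − p. For instance
  ∂[v_0,v_1] = [v_1] − [v_0].
As a 2×1 matrix over Z this has rank 1, with invariant factors (1).

Reading off H_k = ker ∂_k / im ∂_{k+1}:

  H_0: rank C_0 − rank ∂_1 = 2 − 1 = 1, and the invariant factors of ∂_1 are all 1, so H_0 ≅ Z.
  H_1: rank ker ∂_1 − rank ∂_2 = (1 − 1) − 0 = 0, and there is no ∂_2, so H_1 ≅ 0.

(K is a triangulation of the 1-simplex.)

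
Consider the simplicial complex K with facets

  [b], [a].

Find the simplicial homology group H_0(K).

H_0 = Z^2.

We work with the vertex ordering a < b. The simplices of K, each written with vertices in increasing order, are:

  0-simplices (2): a, b

so the chain groups are C_0 ≅ Z^2.

Reading off H_k = ker ∂_k / im ∂_{k+1}:

  H_0: rank C_0 − rank ∂_1 = 2 − 0 = 2, and there is no ∂_1, so H_0 ≅ Z^2.

(K is a triangulation of a set of 2 points.)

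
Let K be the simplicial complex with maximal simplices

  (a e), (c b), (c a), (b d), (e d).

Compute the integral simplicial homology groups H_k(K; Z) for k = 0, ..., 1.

Take the total order a < b < c < d < e on the vertex set. Then K (dimension 1) consists of the simplices:

  0-simplices (5): a, b, c, d, e
  1-simplices (5): ac, ae, bc, bd, de

giving chain groups C_0 ≅ Z^5, C_1 ≅ Z^5.

The boundary map ∂_1: C_1 → C_0 is given by ∂[p,q] = [q] − [p]. For instance
  ∂bd = d − b.
This gives a 5×5 integer matrix of rank 4; reducing to Smith normal form yields diagonal entries (1,1,1,1).

From H_k ≅ ker(∂_k) / im(∂_{k+1}) we obtain:

  H_0: rank C_0 − rank ∂_1 = 5 − 4 = 1, and the invariant factors of ∂_1 are all 1, so H_0 ≅ Z.
  H_1: rank ker ∂_1 − rank ∂_2 = (5 − 4) − 0 = 1, and there is no ∂_2, so H_1 ≅ Z.

H_0 = Z,  H_1 = Z.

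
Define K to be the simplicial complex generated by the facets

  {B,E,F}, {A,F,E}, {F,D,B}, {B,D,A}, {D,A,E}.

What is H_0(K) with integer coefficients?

H_0 = Z.

K has 5 vertices, 10 edges, 5 triangles.
rank ∂_0 = 0, rank ∂_1 = 4 ⇒ b_0 = 5 − 0 − 4 = 1; all invariant factors of ∂_1 are 1 so no torsion. So H_0 ≅ Z.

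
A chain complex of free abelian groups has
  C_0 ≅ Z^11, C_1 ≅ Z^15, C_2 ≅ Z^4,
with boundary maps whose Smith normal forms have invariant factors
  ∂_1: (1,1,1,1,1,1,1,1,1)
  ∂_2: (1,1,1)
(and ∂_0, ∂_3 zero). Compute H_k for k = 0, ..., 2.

H_0: b_0 = 11 − 0 − 9 = 2; torsion from ∂_1 factors > 1: none. So H_0 ≅ Z^2.
H_1: b_1 = 15 − 9 − 3 = 3; torsion from ∂_2 factors > 1: none. So H_1 ≅ Z^3.
H_2: b_2 = 4 − 3 − 0 = 1; torsion from ∂_3 factors > 1: none. So H_2 ≅ Z.

H_0 ≅ Z^2,  H_1 ≅ Z^3,  H_2 ≅ Z.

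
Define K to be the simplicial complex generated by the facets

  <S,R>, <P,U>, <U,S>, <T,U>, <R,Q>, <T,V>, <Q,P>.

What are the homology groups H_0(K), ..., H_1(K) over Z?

Fix the vertex order P < Q < R < S < T < U < V and write every simplex with vertices in increasing order. Then dim K = 1 and the simplices of K are:

  0-simplices (7): P, Q, R, S, T, U, V
  1-simplices (7): PQ, PU, QR, RS, SU, TU, TV

Hence C_0 ≅ Z^7, C_1 ≅ Z^7.

∂_1: C_1 → C_0 maps an edge to its endpoints' difference, ∂[p,q] = q − p.
The 7×7 boundary matrix has rank 6 and Smith normal form diag(1,1,1,1,1,1).

Computing H_k = (kernel of ∂_k) / (image of ∂_{k+1}):

  H_0: rank C_0 − rank ∂_1 = 7 − 6 = 1, and the invariant factors of ∂_1 are all 1, so H_0 = Z.
  H_1: rank ker ∂_1 − rank ∂_2 = (7 − 6) − 0 = 1, and there is no ∂_2, so H_1 = Z.

H_0 ≅ Z,  H_1 ≅ Z.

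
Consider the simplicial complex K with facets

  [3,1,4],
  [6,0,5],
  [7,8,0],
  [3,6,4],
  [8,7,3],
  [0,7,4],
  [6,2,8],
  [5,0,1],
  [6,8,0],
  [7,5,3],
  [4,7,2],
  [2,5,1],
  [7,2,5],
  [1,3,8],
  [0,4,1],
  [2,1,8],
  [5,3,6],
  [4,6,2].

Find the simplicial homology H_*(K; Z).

H_0 = Z,  H_1 = Z^2,  H_2 = Z.

K has 9 vertices, 27 edges, 18 triangles.
rank ∂_0 = 0, rank ∂_1 = 8 ⇒ b_0 = 9 − 0 − 8 = 1; all invariant factors of ∂_1 are 1 so no torsion. So H_0 = Z.
rank ∂_1 = 8, rank ∂_2 = 17 ⇒ b_1 = 27 − 8 − 17 = 2; all invariant factors of ∂_2 are 1 so no torsion. So H_1 = Z^2.
rank ∂_2 = 17, rank ∂_3 = 0 ⇒ b_2 = 18 − 17 − 0 = 1. So H_2 = Z.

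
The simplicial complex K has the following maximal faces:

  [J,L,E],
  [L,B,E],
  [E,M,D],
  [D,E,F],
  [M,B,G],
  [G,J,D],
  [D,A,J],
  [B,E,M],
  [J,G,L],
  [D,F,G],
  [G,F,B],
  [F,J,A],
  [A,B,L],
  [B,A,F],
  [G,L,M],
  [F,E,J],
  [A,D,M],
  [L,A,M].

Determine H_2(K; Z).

K has 9 vertices, 27 edges, 18 triangles.
rank ∂_2 = 18, rank ∂_3 = 0 ⇒ b_2 = 18 − 18 − 0 = 0. So H_2 ≅ 0.

H_2 = 0.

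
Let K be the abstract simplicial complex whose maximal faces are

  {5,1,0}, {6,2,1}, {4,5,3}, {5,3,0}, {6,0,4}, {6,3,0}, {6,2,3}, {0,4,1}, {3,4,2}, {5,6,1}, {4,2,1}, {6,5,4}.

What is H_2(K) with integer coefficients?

Fix the vertex order 0 < 1 < 2 < 3 < 4 < 5 < 6 and write every simplex with vertices in increasing order. Then dim K = 2 and the simplices of K are:

  0-simplices (7): [0], [1], [2], [3], [4], [5], [6]
  1-simplices (18): [0,1], [0,3], [0,4], [0,5], [0,6], [1,2], [1,4], [1,5], [1,6], [2,3], [2,4], [2,6], [3,4], [3,5], [3,6], [4,5], [4,6], [5,6]
  2-simplices (12): [0,1,4], [0,1,5], [0,3,5], [0,3,6], [0,4,6], [1,2,4], [1,2,6], [1,5,6], [2,3,4], [2,3,6], [3,4,5], [4,5,6]

giving chain groups C_0 ≅ Z^7, C_1 ≅ Z^18, C_2 ≅ Z^12.

Boundary ∂_1: C_1 → C_0 is given by ∂[p,q] = [q] − [p].
As a 7×18 matrix over Z this has rank 6, with invariant factors (1,1,1,1,1,1).

The boundary map ∂_2: C_2 → C_1 sends each 2-simplex [p,q,r] to [q,r] − [p,r] + [p,q]. For instance
  ∂[1,2,4] = [2,4] − [1,4] + [1,2],
  ∂[2,3,4] = [3,4] − [2,4] + [2,3].
The resulting 18×12 matrix has rank 12, and its Smith normal form has invariant factors (1,1,1,1,1,1,1,1,1,1,1,2).

Computing H_k = (kernel of ∂_k) / (image of ∂_{k+1}):

  H_2: rank ker ∂_2 − rank ∂_3 = (12 − 12) − 0 = 0, and there is no ∂_3, so H_2 = 0.

H_2 = 0.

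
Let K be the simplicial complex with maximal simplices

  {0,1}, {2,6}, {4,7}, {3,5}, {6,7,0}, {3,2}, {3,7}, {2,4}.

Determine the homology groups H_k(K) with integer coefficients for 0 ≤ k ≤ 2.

H_0 = Z,  H_1 = Z^2,  H_2 = 0.

We work with the vertex ordering 0 < 1 < 2 < 3 < 4 < 5 < 6 < 7. The simplices of K, each written with vertices in increasing order, are:

  0-simplices (8): [0], [1], [2], [3], [4], [5], [6], [7]
  1-simplices (10): [0,1], [0,6], [0,7], [2,3], [2,4], [2,6], [3,5], [3,7], [4,7], [6,7]
  2-simplices (1): [0,6,7]

Hence C_0 ≅ Z^8, C_1 ≅ Z^10, C_2 ≅ Z^1.

∂_1: C_1 → C_0 maps an edge to its endpoints' difference, ∂[p,q] = q − p. For instance
  ∂[4,7] = [7] − [4].
This gives a 8×10 integer matrix of rank 7; reducing to Smith normal form yields diagonal entries (1,1,1,1,1,1,1).

The boundary map ∂_2: C_2 → C_1 maps a triangle to the signed sum of its edges. For instance
  ∂[0,6,7] = [6,7] − [0,7] + [0,6].
The resulting 10×1 matrix has rank 1, and its Smith normal form has invariant factors (1).

Now H_k = ker ∂_k / im ∂_{k+1}, so:

  H_0: rank C_0 − rank ∂_1 = 8 − 7 = 1, and the invariant factors of ∂_1 are all 1, so H_0 ≅ Z.
  H_1: rank ker ∂_1 − rank ∂_2 = (10 − 7) − 1 = 2, and the invariant factors of ∂_2 are all 1, so H_1 ≅ Z^2.
  H_2: rank ker ∂_2 − rank ∂_3 = (1 − 1) − 0 = 0, and there is no ∂_3, so H_2 ≅ 0.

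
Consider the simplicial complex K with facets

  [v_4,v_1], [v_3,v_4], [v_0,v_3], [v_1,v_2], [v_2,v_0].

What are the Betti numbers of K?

K has 5 vertices, 5 edges.
rank ∂_0 = 0, rank ∂_1 = 4 ⇒ b_0 = 5 − 0 − 4 = 1; all invariant factors of ∂_1 are 1 so no torsion. So H_0 = Z.
rank ∂_1 = 4, rank ∂_2 = 0 ⇒ b_1 = 5 − 4 − 0 = 1. So H_1 = Z.

b_0 = 1, b_1 = 1.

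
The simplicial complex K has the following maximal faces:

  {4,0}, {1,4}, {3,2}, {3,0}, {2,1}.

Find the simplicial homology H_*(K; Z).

We work with the vertex ordering 0 < 1 < 2 < 3 < 4. The simplices of K, each written with vertices in increasing order, are:

  0-simplices (5): [0], [1], [2], [3], [4]
  1-simplices (5): [0,3], [0,4], [1,2], [1,4], [2,3]

Hence C_0 ≅ Z^5, C_1 ≅ Z^5.

∂_1: C_1 → C_0 is given by ∂[p,q] = [q] − [p]. For instance
  ∂[1,4] = [4] − [1].
This gives a 5×5 integer matrix of rank 4; reducing to Smith normal form yields diagonal entries (1,1,1,1).

Reading off H_k = ker ∂_k / im ∂_{k+1}:

  H_0: rank C_0 − rank ∂_1 = 5 − 4 = 1, and the invariant factors of ∂_1 are all 1, so H_0 = Z.
  H_1: rank ker ∂_1 − rank ∂_2 = (5 − 4) − 0 = 1, and there is no ∂_2, so H_1 = Z.

H_0 = Z,  H_1 = Z.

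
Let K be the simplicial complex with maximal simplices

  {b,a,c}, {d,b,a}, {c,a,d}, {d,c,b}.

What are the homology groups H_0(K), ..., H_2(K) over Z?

H_0 = Z,  H_1 = 0,  H_2 = Z.

K has 4 vertices, 6 edges, 4 triangles.
rank ∂_0 = 0, rank ∂_1 = 3 ⇒ b_0 = 4 − 0 − 3 = 1; all invariant factors of ∂_1 are 1 so no torsion. So H_0 ≅ Z.
rank ∂_1 = 3, rank ∂_2 = 3 ⇒ b_1 = 6 − 3 − 3 = 0; all invariant factors of ∂_2 are 1 so no torsion. So H_1 ≅ 0.
rank ∂_2 = 3, rank ∂_3 = 0 ⇒ b_2 = 4 − 3 − 0 = 1. So H_2 ≅ Z.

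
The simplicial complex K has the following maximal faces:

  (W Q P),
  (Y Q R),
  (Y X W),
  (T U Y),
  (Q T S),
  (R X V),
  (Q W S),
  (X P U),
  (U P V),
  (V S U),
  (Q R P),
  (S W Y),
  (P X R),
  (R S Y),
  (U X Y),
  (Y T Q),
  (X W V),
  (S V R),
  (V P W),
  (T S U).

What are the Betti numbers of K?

Take the total order P < Q < R < S < T < U < V < W < X < Y on the vertex set. Then K (dimension 2) consists of the simplices:

  0-simplices (10): P, Q, R, S, T, U, V, W, X, Y
  1-simplices (30): PQ, PR, PU, PV, PW, PX, QR, QS, QT, QW, QY, RS, RV, RX, RY, ST, SU, SV, SW, SY, TU, TY, UV, UX, UY, VW, VX, WX, WY, XY
  2-simplices (20): PQR, PQW, PRX, PUV, PUX, PVW, QRY, QST, QSW, QTY, RSV, RSY, RVX, STU, SUV, SWY, TUY, UXY, VWX, WXY

so the chain groups are C_0 ≅ Z^10, C_1 ≅ Z^30, C_2 ≅ Z^20.

Boundary ∂_1: C_1 → C_0 sends each edge [p,q] (with p < q) to q − p.
The resulting 10×30 matrix has rank 9, and its Smith normal form has invariant factors (1,1,1,1,1,1,1,1,1).

Boundary ∂_2: C_2 → C_1 acts by ∂[p,q,r] = [q,r] − [p,r] + [p,q]. For instance
  ∂TUY = UY − TY + TU,
  ∂PQR = QR − PR + PQ.
The 30×20 boundary matrix has rank 20 and Smith normal form diag(1,1,1,1,1,1,1,1,1,1,1,1,1,1,1,1,1,1,1,2).

Computing H_k = (kernel of ∂_k) / (image of ∂_{k+1}):

  H_0: rank C_0 − rank ∂_1 = 10 − 9 = 1, and the invariant factors of ∂_1 are all 1, so H_0 ≅ Z.
  H_1: rank ker ∂_1 − rank ∂_2 = (30 − 9) − 20 = 1, and ∂_2 has invariant factor 2 > 1, so H_1 ≅ Z × Z/2.
  H_2: rank ker ∂_2 − rank ∂_3 = (20 − 20) − 0 = 0, and there is no ∂_3, so H_2 ≅ 0.

As a check, the Euler characteristic is 10 − 30 + 20 = 0, which agrees with 1 − 1 + 0 = 0.

Hence the Betti numbers are b_0 = 1, b_1 = 1, b_2 = 0.

b_0 = 1, b_1 = 1, b_2 = 0.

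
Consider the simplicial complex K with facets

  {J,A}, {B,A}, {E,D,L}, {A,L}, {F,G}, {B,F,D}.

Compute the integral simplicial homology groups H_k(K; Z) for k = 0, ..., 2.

K has 8 vertices, 10 edges, 2 triangles.
rank ∂_0 = 0, rank ∂_1 = 7 ⇒ b_0 = 8 − 0 − 7 = 1; all invariant factors of ∂_1 are 1 so no torsion. So H_0 = Z.
rank ∂_1 = 7, rank ∂_2 = 2 ⇒ b_1 = 10 − 7 − 2 = 1; all invariant factors of ∂_2 are 1 so no torsion. So H_1 = Z.
rank ∂_2 = 2, rank ∂_3 = 0 ⇒ b_2 = 2 − 2 − 0 = 0. So H_2 = 0.

H_0 = Z,  H_1 = Z,  H_2 = 0.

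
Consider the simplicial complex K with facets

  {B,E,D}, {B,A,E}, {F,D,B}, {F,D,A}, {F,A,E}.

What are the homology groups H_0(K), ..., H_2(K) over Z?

H_0 = Z,  H_1 = Z,  H_2 = 0.

We work with the vertex ordering A < B < D < E < F. The simplices of K, each written with vertices in increasing order, are:

  0-simplices (5): A, B, D, E, F
  1-simplices (10): AB, AD, AE, AF, BD, BE, BF, DE, DF, EF
  2-simplices (5): ABE, ADF, AEF, BDE, BDF

Hence C_0 ≅ Z^5, C_1 ≅ Z^10, C_2 ≅ Z^5.

Boundary ∂_1: C_1 → C_0 is given by ∂[p,q] = [q] − [p]. For instance
  ∂BE = E − B.
This gives a 5×10 integer matrix of rank 4; reducing to Smith normal form yields diagonal entries (1,1,1,1).

Boundary ∂_2: C_2 → C_1 maps a triangle to the signed sum of its edges. For instance
  ∂BDF = DF − BF + BD,
  ∂BDE = DE − BE + BD.
This gives a 10×5 integer matrix of rank 5; reducing to Smith normal form yields diagonal entries (1,1,1,1,1).

Reading off H_k = ker ∂_k / im ∂_{k+1}:

  H_0: rank C_0 − rank ∂_1 = 5 − 4 = 1, and the invariant factors of ∂_1 are all 1, so H_0 = Z.
  H_1: rank ker ∂_1 − rank ∂_2 = (10 − 4) − 5 = 1, and the invariant factors of ∂_2 are all 1, so H_1 = Z.
  H_2: rank ker ∂_2 − rank ∂_3 = (5 − 5) − 0 = 0, and there is no ∂_3, so H_2 = 0.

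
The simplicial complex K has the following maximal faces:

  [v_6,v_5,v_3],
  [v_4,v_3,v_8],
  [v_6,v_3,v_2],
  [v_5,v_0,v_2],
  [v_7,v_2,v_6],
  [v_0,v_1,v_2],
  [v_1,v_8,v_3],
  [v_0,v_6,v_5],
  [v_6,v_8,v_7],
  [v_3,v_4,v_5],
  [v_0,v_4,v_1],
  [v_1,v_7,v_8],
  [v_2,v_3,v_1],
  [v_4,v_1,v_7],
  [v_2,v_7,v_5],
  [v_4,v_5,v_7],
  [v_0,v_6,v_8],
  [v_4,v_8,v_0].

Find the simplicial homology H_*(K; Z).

Order the vertices as v_0 < v_1 < v_2 < v_3 < v_4 < v_5 < v_6 < v_7 < v_8. Listing each simplex with vertices in this order, K has dimension 2 with simplices:

  0-simplices (9): [v_0], [v_1], [v_2], [v_3], [v_4], [v_5], [v_6], [v_7], [v_8]
  1-simplices (27): (27 of them)
  2-simplices (18): (18 of them)

Hence C_0 ≅ Z^9, C_1 ≅ Z^27, C_2 ≅ Z^18.

∂_1: C_1 → C_0 sends each edge [p,q] (with p < q) to q − p. For instance
  ∂[v_0,v_6] = [v_6] − [v_0].
This gives a 9×27 integer matrix of rank 8; reducing to Smith normal form yields diagonal entries (1,1,1,1,1,1,1,1).

The boundary map ∂_2: C_2 → C_1 sends each 2-simplex [p,q,r] to [q,r] − [p,r] + [p,q]. For instance
  ∂[v_1,v_4,v_7] = [v_4,v_7] − [v_1,v_7] + [v_1,v_4],
  ∂[v_3,v_4,v_5] = [v_4,v_5] − [v_3,v_5] + [v_3,v_4].
The 27×18 boundary matrix has rank 18 and Smith normal form diag(1,1,1,1,1,1,1,1,1,1,1,1,1,1,1,1,1,2).

From H_k ≅ ker(∂_k) / im(∂_{k+1}) we obtain:

  H_0: rank C_0 − rank ∂_1 = 9 − 8 = 1, and the invariant factors of ∂_1 are all 1, so H_0 ≅ Z.
  H_1: rank ker ∂_1 − rank ∂_2 = (27 − 8) − 18 = 1, and ∂_2 has invariant factor 2 > 1, so H_1 ≅ Z ⊕ Z/2Z.
  H_2: rank ker ∂_2 − rank ∂_3 = (18 − 18) − 0 = 0, and there is no ∂_3, so H_2 ≅ 0.

As a check, the Euler characteristic is 9 − 27 + 18 = 0, which agrees with 1 − 1 + 0 = 0.

H_0 ≅ Z,  H_1 ≅ Z ⊕ Z/2Z,  H_2 = 0.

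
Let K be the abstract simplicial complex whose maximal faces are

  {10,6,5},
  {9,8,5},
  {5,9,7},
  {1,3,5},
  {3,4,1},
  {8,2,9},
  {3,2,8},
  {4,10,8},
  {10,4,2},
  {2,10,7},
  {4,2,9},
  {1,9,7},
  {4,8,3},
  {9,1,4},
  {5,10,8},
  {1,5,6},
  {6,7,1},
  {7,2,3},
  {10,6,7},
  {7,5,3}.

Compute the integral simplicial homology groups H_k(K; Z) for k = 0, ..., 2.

H_0 = Z,  H_1 = Z ⊕ Z_2,  H_2 = 0.

Fix the vertex order 1 < 2 < 3 < 4 < 5 < 6 < 7 < 8 < 9 < 10 and write every simplex with vertices in increasing order. Then dim K = 2 and the simplices of K are:

  0-simplices (10): [1], [2], [3], [4], [5], [6], [7], [8], [9], [10]
  1-simplices (30): (30 of them)
  2-simplices (20): (20 of them)

so the chain groups are C_0 ≅ Z^10, C_1 ≅ Z^30, C_2 ≅ Z^20.

Boundary ∂_1: C_1 → C_0 is given by ∂[p,q] = [q] − [p]. For instance
  ∂[6,10] = [10] − [6].
As a 10×30 matrix over Z this has rank 9, with invariant factors (1,1,1,1,1,1,1,1,1).

∂_2: C_2 → C_1 maps a triangle to the signed sum of its edges. For instance
  ∂[1,4,9] = [4,9] − [1,9] + [1,4],
  ∂[2,4,9] = [4,9] − [2,9] + [2,4].
This gives a 30×20 integer matrix of rank 20; reducing to Smith normal form yields diagonal entries (1,1,1,1,1,1,1,1,1,1,1,1,1,1,1,1,1,1,1,2).

Computing H_k = (kernel of ∂_k) / (image of ∂_{k+1}):

  H_0: rank C_0 − rank ∂_1 = 10 − 9 = 1, and the invariant factors of ∂_1 are all 1, so H_0 ≅ Z.
  H_1: rank ker ∂_1 − rank ∂_2 = (30 − 9) − 20 = 1, and ∂_2 has invariant factor 2 > 1, so H_1 ≅ Z ⊕ Z_2.
  H_2: rank ker ∂_2 − rank ∂_3 = (20 − 20) − 0 = 0, and there is no ∂_3, so H_2 ≅ 0.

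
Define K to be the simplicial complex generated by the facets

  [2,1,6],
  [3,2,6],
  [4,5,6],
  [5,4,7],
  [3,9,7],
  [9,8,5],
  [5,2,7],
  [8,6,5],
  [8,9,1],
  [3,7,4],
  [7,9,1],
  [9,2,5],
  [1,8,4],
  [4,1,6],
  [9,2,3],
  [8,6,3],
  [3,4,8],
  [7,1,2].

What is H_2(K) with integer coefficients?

H_2 ≅ 0.

Fix the vertex order 1 < 2 < 3 < 4 < 5 < 6 < 7 < 8 < 9 and write every simplex with vertices in increasing order. Then dim K = 2 and the simplices of K are:

  0-simplices (9): [1], [2], [3], [4], [5], [6], [7], [8], [9]
  1-simplices (27): (27 of them)
  2-simplices (18): [1,2,6], [1,2,7], [1,4,6], [1,4,8], [1,7,9], [1,8,9], [2,3,6], [2,3,9], [2,5,7], [2,5,9], [3,4,7], [3,4,8], [3,6,8], [3,7,9], [4,5,6], [4,5,7], [5,6,8], [5,8,9]

giving chain groups C_0 ≅ Z^9, C_1 ≅ Z^27, C_2 ≅ Z^18.

Boundary ∂_1: C_1 → C_0 is given by ∂[p,q] = [q] − [p].
As a 9×27 matrix over Z this has rank 8, with invariant factors (1,1,1,1,1,1,1,1).

The boundary map ∂_2: C_2 → C_1 sends each 2-simplex [p,q,r] to [q,r] − [p,r] + [p,q]. For instance
  ∂[4,5,6] = [5,6] − [4,6] + [4,5],
  ∂[2,3,9] = [3,9] − [2,9] + [2,3].
This gives a 27×18 integer matrix of rank 18; reducing to Smith normal form yields diagonal entries (1,1,1,1,1,1,1,1,1,1,1,1,1,1,1,1,1,2).

From H_k ≅ ker(∂_k) / im(∂_{k+1}) we obtain:

  H_2: rank ker ∂_2 − rank ∂_3 = (18 − 18) − 0 = 0, and there is no ∂_3, so H_2 = 0.

(K is a triangulation of the Klein bottle.)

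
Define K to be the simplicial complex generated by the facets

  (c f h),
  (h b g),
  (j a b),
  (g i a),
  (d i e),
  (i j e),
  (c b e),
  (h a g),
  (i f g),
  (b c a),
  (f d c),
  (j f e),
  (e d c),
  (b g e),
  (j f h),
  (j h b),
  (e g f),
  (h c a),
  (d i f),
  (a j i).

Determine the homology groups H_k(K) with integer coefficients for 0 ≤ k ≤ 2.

K has 10 vertices, 30 edges, 20 triangles.
rank ∂_0 = 0, rank ∂_1 = 9 ⇒ b_0 = 10 − 0 − 9 = 1; all invariant factors of ∂_1 are 1 so no torsion. So H_0 ≅ Z.
rank ∂_1 = 9, rank ∂_2 = 20 ⇒ b_1 = 30 − 9 − 20 = 1; ∂_2 has invariant factor(s) [2] giving torsion. So H_1 ≅ Z ⊕ Z/2Z.
rank ∂_2 = 20, rank ∂_3 = 0 ⇒ b_2 = 20 − 20 − 0 = 0. So H_2 ≅ 0.

H_0 ≅ Z,  H_1 ≅ Z ⊕ Z/2Z,  H_2 = 0.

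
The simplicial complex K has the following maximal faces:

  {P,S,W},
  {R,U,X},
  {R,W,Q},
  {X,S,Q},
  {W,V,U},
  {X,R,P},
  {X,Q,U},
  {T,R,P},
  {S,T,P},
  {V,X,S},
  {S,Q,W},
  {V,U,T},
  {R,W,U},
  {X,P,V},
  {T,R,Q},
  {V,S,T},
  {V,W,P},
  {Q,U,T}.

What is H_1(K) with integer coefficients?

H_1 = Z ⊕ Z/2.

We work with the vertex ordering P < Q < R < S < T < U < V < W < X. The simplices of K, each written with vertices in increasing order, are:

  0-simplices (9): P, Q, R, S, T, U, V, W, X
  1-simplices (27): PR, PS, PT, PV, PW, PX, QR, QS, QT, QU, QW, QX, RT, RU, RW, RX, ST, SV, SW, SX, TU, TV, UV, UW, UX, VW, VX
  2-simplices (18): PRT, PRX, PST, PSW, PVW, PVX, QRT, QRW, QSW, QSX, QTU, QUX, RUW, RUX, STV, SVX, TUV, UVW

giving chain groups C_0 ≅ Z^9, C_1 ≅ Z^27, C_2 ≅ Z^18.

The boundary map ∂_1: C_1 → C_0 maps an edge to its endpoints' difference, ∂[p,q] = q − p.
As a 9×27 matrix over Z this has rank 8, with invariant factors (1,1,1,1,1,1,1,1).

∂_2: C_2 → C_1 maps a triangle to the signed sum of its edges. For instance
  ∂SVX = VX − SX + SV,
  ∂PST = ST − PT + PS.
The resulting 27×18 matrix has rank 18, and its Smith normal form has invariant factors (1,1,1,1,1,1,1,1,1,1,1,1,1,1,1,1,1,2).

Reading off H_k = ker ∂_k / im ∂_{k+1}:

  H_1: rank ker ∂_1 − rank ∂_2 = (27 − 8) − 18 = 1, and ∂_2 has invariant factor 2 > 1, so H_1 ≅ Z ⊕ Z/2.

(K is a triangulation of the Klein bottle.)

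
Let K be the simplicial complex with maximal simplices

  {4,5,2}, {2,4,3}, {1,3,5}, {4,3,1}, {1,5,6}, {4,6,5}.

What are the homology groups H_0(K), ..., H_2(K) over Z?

K has 6 vertices, 12 edges, 6 triangles.
rank ∂_0 = 0, rank ∂_1 = 5 ⇒ b_0 = 6 − 0 − 5 = 1; all invariant factors of ∂_1 are 1 so no torsion. So H_0 ≅ Z.
rank ∂_1 = 5, rank ∂_2 = 6 ⇒ b_1 = 12 − 5 − 6 = 1; all invariant factors of ∂_2 are 1 so no torsion. So H_1 ≅ Z.
rank ∂_2 = 6, rank ∂_3 = 0 ⇒ b_2 = 6 − 6 − 0 = 0. So H_2 ≅ 0.

H_0 ≅ Z,  H_1 ≅ Z,  H_2 = 0.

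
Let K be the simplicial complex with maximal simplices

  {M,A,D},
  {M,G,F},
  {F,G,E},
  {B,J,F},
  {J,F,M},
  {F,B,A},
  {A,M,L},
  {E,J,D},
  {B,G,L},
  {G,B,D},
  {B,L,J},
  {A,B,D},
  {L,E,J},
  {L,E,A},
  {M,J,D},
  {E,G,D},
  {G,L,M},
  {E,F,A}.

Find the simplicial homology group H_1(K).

Take the total order A < B < D < E < F < G < J < L < M on the vertex set. Then K (dimension 2) consists of the simplices:

  0-simplices (9): A, B, D, E, F, G, J, L, M
  1-simplices (27): AB, AD, AE, AF, AL, AM, BD, BF, BG, BJ, BL, DE, DG, DJ, DM, EF, EG, EJ, EL, FG, FJ, FM, GL, GM, JL, JM, LM
  2-simplices (18): ABD, ABF, ADM, AEF, AEL, ALM, BDG, BFJ, BGL, BJL, DEG, DEJ, DJM, EFG, EJL, FGM, FJM, GLM

so the chain groups are C_0 ≅ Z^9, C_1 ≅ Z^27, C_2 ≅ Z^18.

∂_1: C_1 → C_0 sends each edge [p,q] (with p < q) to q − p. For instance
  ∂BG = G − B.
This gives a 9×27 integer matrix of rank 8; reducing to Smith normal form yields diagonal entries (1,1,1,1,1,1,1,1).

The boundary map ∂_2: C_2 → C_1 sends each 2-simplex [p,q,r] to [q,r] − [p,r] + [p,q]. For instance
  ∂BDG = DG − BG + BD,
  ∂BFJ = FJ − BJ + BF.
The 27×18 boundary matrix has rank 17 and Smith normal form diag(1,1,1,1,1,1,1,1,1,1,1,1,1,1,1,1,1).

From H_k ≅ ker(∂_k) / im(∂_{k+1}) we obtain:

  H_1: rank ker ∂_1 − rank ∂_2 = (27 − 8) − 17 = 2, and the invariant factors of ∂_2 are all 1, so H_1 = Z^2.

H_1 = Z^2.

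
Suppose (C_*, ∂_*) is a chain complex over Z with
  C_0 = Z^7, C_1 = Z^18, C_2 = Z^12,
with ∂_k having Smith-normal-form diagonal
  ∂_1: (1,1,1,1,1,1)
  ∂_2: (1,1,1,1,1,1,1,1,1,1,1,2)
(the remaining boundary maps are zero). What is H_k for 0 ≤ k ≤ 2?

H_0: b_0 = 7 − 0 − 6 = 1; torsion from ∂_1 factors > 1: none. So H_0 = Z.
H_1: b_1 = 18 − 6 − 12 = 0; torsion from ∂_2 factors > 1: [2]. So H_1 = Z/2.
H_2: b_2 = 12 − 12 − 0 = 0; torsion from ∂_3 factors > 1: none. So H_2 = 0.

H_0 = Z,  H_1 = Z/2,  H_2 = 0.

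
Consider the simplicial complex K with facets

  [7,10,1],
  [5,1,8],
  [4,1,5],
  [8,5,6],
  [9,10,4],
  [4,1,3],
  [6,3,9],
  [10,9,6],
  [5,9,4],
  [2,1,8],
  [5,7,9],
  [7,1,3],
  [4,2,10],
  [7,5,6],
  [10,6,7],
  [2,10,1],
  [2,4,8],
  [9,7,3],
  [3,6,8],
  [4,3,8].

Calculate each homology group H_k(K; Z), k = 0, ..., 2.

H_0 = Z,  H_1 = Z ⊕ Z/2Z,  H_2 = 0.

Take the total order 1 < 2 < 3 < 4 < 5 < 6 < 7 < 8 < 9 < 10 on the vertex set. Then K (dimension 2) consists of the simplices:

  0-simplices (10): [1], [2], [3], [4], [5], [6], [7], [8], [9], [10]
  1-simplices (30): (30 of them)
  2-simplices (20): (20 of them)

so the chain groups are C_0 ≅ Z^10, C_1 ≅ Z^30, C_2 ≅ Z^20.

∂_1: C_1 → C_0 maps an edge to its endpoints' difference, ∂[p,q] = q − p. For instance
  ∂[1,7] = [7] − [1].
The resulting 10×30 matrix has rank 9, and its Smith normal form has invariant factors (1,1,1,1,1,1,1,1,1).

The boundary map ∂_2: C_2 → C_1 maps a triangle to the signed sum of its edges. For instance
  ∂[1,2,10] = [2,10] − [1,10] + [1,2],
  ∂[5,7,9] = [7,9] − [5,9] + [5,7].
The 30×20 boundary matrix has rank 20 and Smith normal form diag(1,1,1,1,1,1,1,1,1,1,1,1,1,1,1,1,1,1,1,2).

Computing H_k = (kernel of ∂_k) / (image of ∂_{k+1}):

  H_0: rank C_0 − rank ∂_1 = 10 − 9 = 1, and the invariant factors of ∂_1 are all 1, so H_0 = Z.
  H_1: rank ker ∂_1 − rank ∂_2 = (30 − 9) − 20 = 1, and ∂_2 has invariant factor 2 > 1, so H_1 = Z ⊕ Z/2Z.
  H_2: rank ker ∂_2 − rank ∂_3 = (20 − 20) − 0 = 0, and there is no ∂_3, so H_2 = 0.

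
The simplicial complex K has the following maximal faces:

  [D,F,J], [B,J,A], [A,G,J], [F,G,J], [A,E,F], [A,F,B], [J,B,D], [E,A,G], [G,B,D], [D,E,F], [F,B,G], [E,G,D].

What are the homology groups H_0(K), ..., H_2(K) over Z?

We work with the vertex ordering A < B < D < E < F < G < J. The simplices of K, each written with vertices in increasing order, are:

  0-simplices (7): A, B, D, E, F, G, J
  1-simplices (18): AB, AE, AF, AG, AJ, BD, BF, BG, BJ, DE, DF, DG, DJ, EF, EG, FG, FJ, GJ
  2-simplices (12): ABF, ABJ, AEF, AEG, AGJ, BDG, BDJ, BFG, DEF, DEG, DFJ, FGJ

so the chain groups are C_0 ≅ Z^7, C_1 ≅ Z^18, C_2 ≅ Z^12.

The boundary map ∂_1: C_1 → C_0 sends each edge [p,q] (with p < q) to q − p. For instance
  ∂BF = F − B.
The 7×18 boundary matrix has rank 6 and Smith normal form diag(1,1,1,1,1,1).

Boundary ∂_2: C_2 → C_1 maps a triangle to the signed sum of its edges. For instance
  ∂ABJ = BJ − AJ + AB,
  ∂AEF = EF − AF + AE.
As a 18×12 matrix over Z this has rank 12, with invariant factors (1,1,1,1,1,1,1,1,1,1,1,2).

Computing H_k = (kernel of ∂_k) / (image of ∂_{k+1}):

  H_0: rank C_0 − rank ∂_1 = 7 − 6 = 1, and the invariant factors of ∂_1 are all 1, so H_0 ≅ Z.
  H_1: rank ker ∂_1 − rank ∂_2 = (18 − 6) − 12 = 0, and ∂_2 has invariant factor 2 > 1, so H_1 ≅ Z/2Z.
  H_2: rank ker ∂_2 − rank ∂_3 = (12 − 12) − 0 = 0, and there is no ∂_3, so H_2 ≅ 0.

H_0 ≅ Z,  H_1 ≅ Z/2Z,  H_2 = 0.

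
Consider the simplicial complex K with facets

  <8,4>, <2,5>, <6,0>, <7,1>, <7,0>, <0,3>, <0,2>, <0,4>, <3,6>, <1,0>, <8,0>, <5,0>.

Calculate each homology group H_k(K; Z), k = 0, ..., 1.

H_0 = Z,  H_1 = Z^4.

We work with the vertex ordering 0 < 1 < 2 < 3 < 4 < 5 < 6 < 7 < 8. The simplices of K, each written with vertices in increasing order, are:

  0-simplices (9): [0], [1], [2], [3], [4], [5], [6], [7], [8]
  1-simplices (12): [0,1], [0,2], [0,3], [0,4], [0,5], [0,6], [0,7], [0,8], [1,7], [2,5], [3,6], [4,8]

Hence C_0 ≅ Z^9, C_1 ≅ Z^12.

Boundary ∂_1: C_1 → C_0 sends each edge [p,q] (with p < q) to q − p.
As a 9×12 matrix over Z this has rank 8, with invariant factors (1,1,1,1,1,1,1,1).

Reading off H_k = ker ∂_k / im ∂_{k+1}:

  H_0: rank C_0 − rank ∂_1 = 9 − 8 = 1, and the invariant factors of ∂_1 are all 1, so H_0 ≅ Z.
  H_1: rank ker ∂_1 − rank ∂_2 = (12 − 8) − 0 = 4, and there is no ∂_2, so H_1 ≅ Z^4.

As a check, the Euler characteristic is 9 − 12 = -3, which agrees with 1 − 4 = -3.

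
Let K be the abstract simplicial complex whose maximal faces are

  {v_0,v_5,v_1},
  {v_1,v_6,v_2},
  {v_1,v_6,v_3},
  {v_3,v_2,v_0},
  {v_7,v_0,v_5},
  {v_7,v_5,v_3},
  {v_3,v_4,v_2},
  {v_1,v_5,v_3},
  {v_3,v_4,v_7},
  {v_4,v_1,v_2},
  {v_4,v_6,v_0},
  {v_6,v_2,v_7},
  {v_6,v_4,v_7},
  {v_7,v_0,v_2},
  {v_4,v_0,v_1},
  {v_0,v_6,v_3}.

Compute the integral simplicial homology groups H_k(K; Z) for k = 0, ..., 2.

H_0 ≅ Z,  H_1 ≅ Z^2,  H_2 ≅ Z.

Take the total order v_0 < v_1 < v_2 < v_3 < v_4 < v_5 < v_6 < v_7 on the vertex set. Then K (dimension 2) consists of the simplices:

  0-simplices (8): [v_0], [v_1], [v_2], [v_3], [v_4], [v_5], [v_6], [v_7]
  1-simplices (24): (24 of them)
  2-simplices (16): (16 of them)

so the chain groups are C_0 ≅ Z^8, C_1 ≅ Z^24, C_2 ≅ Z^16.

The boundary map ∂_1: C_1 → C_0 sends each edge [p,q] (with p < q) to q − p.
This gives a 8×24 integer matrix of rank 7; reducing to Smith normal form yields diagonal entries (1,1,1,1,1,1,1).

The boundary map ∂_2: C_2 → C_1 sends each 2-simplex [p,q,r] to [q,r] − [p,r] + [p,q]. For instance
  ∂[v_1,v_2,v_4] = [v_2,v_4] − [v_1,v_4] + [v_1,v_2],
  ∂[v_3,v_4,v_7] = [v_4,v_7] − [v_3,v_7] + [v_3,v_4].
The resulting 24×16 matrix has rank 15, and its Smith normal form has invariant factors (1,1,1,1,1,1,1,1,1,1,1,1,1,1,1).

From H_k ≅ ker(∂_k) / im(∂_{k+1}) we obtain:

  H_0: rank C_0 − rank ∂_1 = 8 − 7 = 1, and the invariant factors of ∂_1 are all 1, so H_0 = Z.
  H_1: rank ker ∂_1 − rank ∂_2 = (24 − 7) − 15 = 2, and the invariant factors of ∂_2 are all 1, so H_1 = Z^2.
  H_2: rank ker ∂_2 − rank ∂_3 = (16 − 15) − 0 = 1, and there is no ∂_3, so H_2 = Z.

As a check, the Euler characteristic is 8 − 24 + 16 = 0, which agrees with 1 − 2 + 1 = 0.
(K is a triangulation of the torus T^2.)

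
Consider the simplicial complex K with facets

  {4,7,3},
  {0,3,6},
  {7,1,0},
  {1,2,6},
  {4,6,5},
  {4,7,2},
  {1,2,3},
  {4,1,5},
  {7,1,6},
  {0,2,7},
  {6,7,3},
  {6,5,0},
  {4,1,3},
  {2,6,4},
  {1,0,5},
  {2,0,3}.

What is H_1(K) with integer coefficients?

K has 8 vertices, 24 edges, 16 triangles.
rank ∂_1 = 7, rank ∂_2 = 15 ⇒ b_1 = 24 − 7 − 15 = 2; all invariant factors of ∂_2 are 1 so no torsion. So H_1 = Z^2.

H_1 ≅ Z^2.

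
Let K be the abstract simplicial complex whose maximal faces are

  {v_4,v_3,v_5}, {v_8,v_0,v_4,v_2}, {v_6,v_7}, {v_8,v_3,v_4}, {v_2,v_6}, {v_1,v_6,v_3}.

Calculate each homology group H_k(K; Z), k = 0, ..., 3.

Take the total order v_0 < v_1 < v_2 < v_3 < v_4 < v_5 < v_6 < v_7 < v_8 on the vertex set. Then K (dimension 3) consists of the simplices:

  0-simplices (9): [v_0], [v_1], [v_2], [v_3], [v_4], [v_5], [v_6], [v_7], [v_8]
  1-simplices (15): (15 of them)
  2-simplices (7): [v_0,v_2,v_4], [v_0,v_2,v_8], [v_0,v_4,v_8], [v_1,v_3,v_6], [v_2,v_4,v_8], [v_3,v_4,v_5], [v_3,v_4,v_8]
  3-simplices (1): [v_0,v_2,v_4,v_8]

giving chain groups C_0 ≅ Z^9, C_1 ≅ Z^15, C_2 ≅ Z^7, C_3 ≅ Z^1.

The boundary map ∂_1: C_1 → C_0 maps an edge to its endpoints' difference, ∂[p,q] = q − p. For instance
  ∂[v_1,v_6] = [v_6] − [v_1].
The resulting 9×15 matrix has rank 8, and its Smith normal form has invariant factors (1,1,1,1,1,1,1,1).

Boundary ∂_2: C_2 → C_1 sends each 2-simplex [p,q,r] to [q,r] − [p,r] + [p,q]. For instance
  ∂[v_2,v_4,v_8] = [v_4,v_8] − [v_2,v_8] + [v_2,v_4],
  ∂[v_3,v_4,v_8] = [v_4,v_8] − [v_3,v_8] + [v_3,v_4].
The 15×7 boundary matrix has rank 6 and Smith normal form diag(1,1,1,1,1,1).

∂_3: C_3 → C_2 sends each 3-simplex σ to the alternating sum Σ_i (−1)^i (σ with its i-th vertex removed). For instance
  ∂[v_0,v_2,v_4,v_8] = [v_2,v_4,v_8] − [v_0,v_4,v_8] + [v_0,v_2,v_8] − [v_0,v_2,v_4].
This gives a 7×1 integer matrix of rank 1; reducing to Smith normal form yields diagonal entries (1).

Now H_k = ker ∂_k / im ∂_{k+1}, so:

  H_0: rank C_0 − rank ∂_1 = 9 − 8 = 1, and the invariant factors of ∂_1 are all 1, so H_0 = Z.
  H_1: rank ker ∂_1 − rank ∂_2 = (15 − 8) − 6 = 1, and the invariant factors of ∂_2 are all 1, so H_1 = Z.
  H_2: rank ker ∂_2 − rank ∂_3 = (7 − 6) − 1 = 0, and the invariant factors of ∂_3 are all 1, so H_2 = 0.
  H_3: rank ker ∂_3 − rank ∂_4 = (1 − 1) − 0 = 0, and there is no ∂_4, so H_3 = 0.

H_0 ≅ Z,  H_1 ≅ Z,  H_2 = 0,  H_3 = 0.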